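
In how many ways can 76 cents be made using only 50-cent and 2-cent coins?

We need non-negative integers (x, y) with 50x + 2y = 76.
For each x from 0 to 1, check if (76 - 50x) is a non-negative multiple of 2.
Solutions (x, y): (0,38), (1,13)
Count: 2

2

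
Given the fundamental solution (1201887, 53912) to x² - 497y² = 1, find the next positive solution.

Solutions to x² - Dy² = 1 are generated by powers of (x₀ + y₀√D).
The next solution satisfies x₁ + y₁√497 = (x₀ + y₀√497)², giving:
x₁ = x₀² + 497y₀² = 1201887² + 497·53912² = 1444532360769 + 1444532360768 = 2889064721537
y₁ = 2x₀y₀ = 2·1201887·53912 = 129592263888

Verify: 2889064721537² - 497·129592263888² = 8346694965229663351642369 - 8346694965229663351642368 = 1 ✓

x = 2889064721537, y = 129592263888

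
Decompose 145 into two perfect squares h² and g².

We need to find integers h, g > 0 such that h² + g² = 145.
Trying h = 1: g² = 145 - 1² = 145 - 1 = 144
g = 12
Check: 1² + 12² = 1 + 144 = 145 ✓

145 = 1² + 12²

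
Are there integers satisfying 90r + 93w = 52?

Step 1: Compute gcd(90, 93).
gcd(90, 93) = 3

Step 2: Check divisibility.
Does 3 divide 52? 52 = 3 x 17 + 1, so no.

By the theorem on linear Diophantine equations, 90r + 93w = 52 has integer solutions if and only if gcd(90, 93) divides 52. Since 3 does not divide 52, no solutions exist.

No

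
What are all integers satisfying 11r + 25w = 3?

Step 1: Compute gcd(11, 25) = 1.
Since 1 divides 3, solutions exist.

Step 2: Find a particular solution using extended Euclidean algorithm.
We get r₀ = -27, w₀ = 12.
Check: 11*-27 + 25*12 = 3 = 3 ✓

Step 3: Write the general solution.
r = -27 + (25/1)t = -27 + 25t
w = 12 - (11/1)t = 12 - 11t
for any integer t.

r = -27 + 25t, w = 12 - 11t for integer t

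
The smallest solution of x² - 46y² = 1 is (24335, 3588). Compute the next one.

Solutions to x² - Dy² = 1 are generated by powers of (x₀ + y₀√D).
The next solution satisfies x₁ + y₁√46 = (x₀ + y₀√46)², giving:
x₁ = x₀² + 46y₀² = 24335² + 46·3588² = 592192225 + 592192224 = 1184384449
y₁ = 2x₀y₀ = 2·24335·3588 = 174627960

Verify: 1184384449² - 46·174627960² = 1402766523033033601 - 1402766523033033600 = 1 ✓

x = 1184384449, y = 174627960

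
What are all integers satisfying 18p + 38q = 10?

Step 1: Compute gcd(18, 38) = 2.
Since 2 divides 10, solutions exist.

Step 2: Find a particular solution using extended Euclidean algorithm.
We get p₀ = -10, q₀ = 5.
Check: 18*-10 + 38*5 = 10 = 10 ✓

Step 3: Write the general solution.
p = -10 + (38/2)t = -10 + 19t
q = 5 - (18/2)t = 5 - 9t
for any integer t.

p = -10 + 19t, q = 5 - 9t for integer t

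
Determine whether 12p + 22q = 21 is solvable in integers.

Step 1: Compute gcd(12, 22).
gcd(12, 22) = 2

Step 2: Check divisibility.
Does 2 divide 21? 21 = 2 x 10 + 1, so no.

By the theorem on linear Diophantine equations, 12p + 22q = 21 has integer solutions if and only if gcd(12, 22) divides 21. Since 2 does not divide 21, no solutions exist.

No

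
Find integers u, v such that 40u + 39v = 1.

Step 1: Check solvability.
gcd(40, 39) = 1
Since 1 divides 1, solutions exist.

Step 2: Apply extended Euclidean algorithm to find gcd.
We find integers such that 40*x0 + 39*y0 = 1

Step 3: Scale the particular solution.
Multiply by 1/1 = 1:
u = 1, v = -1

Step 4: Verify.
40*(1) + 39*(-1) = 1 = 1 ✓

u = 1, v = -1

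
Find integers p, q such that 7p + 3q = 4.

Step 1: Check solvability.
gcd(7, 3) = 1
Since 1 divides 4, solutions exist.

Step 2: Apply extended Euclidean algorithm to find gcd.
We find integers such that 7*x0 + 3*y0 = 1

Step 3: Scale the particular solution.
Multiply by 4/1 = 4:
p = 4, q = -8

Step 4: Verify.
7*(4) + 3*(-8) = 4 = 4 ✓

p = 4, q = -8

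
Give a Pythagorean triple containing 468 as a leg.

We need the other leg and hypotenuse such that 468² + x² = c².
Take x = 595, c = 757: 468² + 595² = 219024 + 354025 = 573049 = 757² ✓
Triple: (595, 468, 757)

(595, 468, 757)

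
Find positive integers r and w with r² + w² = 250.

We need to find integers r, w > 0 such that r² + w² = 250.
Trying r = 5: w² = 250 - 5² = 250 - 25 = 225
w = 15
Check: 5² + 15² = 25 + 225 = 250 ✓

250 = 5² + 15²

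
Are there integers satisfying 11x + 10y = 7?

Step 1: Compute gcd(11, 10).
gcd(11, 10) = 1

Step 2: Check divisibility.
Does 1 divide 7? 7 = 1 x 7, so yes.

By the theorem on linear Diophantine equations, 11x + 10y = 7 has integer solutions if and only if gcd(11, 10) divides 7. Since 1 | 7, solutions exist.

Yes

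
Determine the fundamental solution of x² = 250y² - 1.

We need x² = 250y² - 1. Try successive y:
y = 1: x² = 250·1² - 1 = 249, not a perfect square
y = 2: x² = 250·2² - 1 = 999, not a perfect square
y = 3: x² = 250·3² - 1 = 2249, not a perfect square
...
y = 281: x² = 250·281² - 1 = 19740249 = 4443² ✓
Check: 4443² - 250·281² = 19740249 - 19740250 = -1 ✓

x = 4443, y = 281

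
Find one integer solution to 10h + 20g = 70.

Step 1: Check solvability.
gcd(10, 20) = 10
Since 10 divides 70, solutions exist.

Step 2: Apply extended Euclidean algorithm to find gcd.
We find integers such that 10*x0 + 20*y0 = 10

Step 3: Scale the particular solution.
Multiply by 70/10 = 7:
h = 7, g = 0

Step 4: Verify.
10*(7) + 20*(0) = 70 = 70 ✓

h = 7, g = 0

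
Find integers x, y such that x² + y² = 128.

We need to find integers x, y > 0 such that x² + y² = 128.
Trying x = 8: y² = 128 - 8² = 128 - 64 = 64
y = 8
Check: 8² + 8² = 64 + 64 = 128 ✓

128 = 8² + 8²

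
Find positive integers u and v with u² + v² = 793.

We need to find integers u, v > 0 such that u² + v² = 793.
Trying u = 3: v² = 793 - 3² = 793 - 9 = 784
v = 28
Check: 3² + 28² = 9 + 784 = 793 ✓

793 = 3² + 28²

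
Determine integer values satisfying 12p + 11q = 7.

Step 1: Check solvability.
gcd(12, 11) = 1
Since 1 divides 7, solutions exist.

Step 2: Apply extended Euclidean algorithm to find gcd.
We find integers such that 12*x0 + 11*y0 = 1

Step 3: Scale the particular solution.
Multiply by 7/1 = 7:
p = 7, q = -7

Step 4: Verify.
12*(7) + 11*(-7) = 7 = 7 ✓

p = 7, q = -7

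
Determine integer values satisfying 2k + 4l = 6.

Step 1: Check solvability.
gcd(2, 4) = 2
Since 2 divides 6, solutions exist.

Step 2: Apply extended Euclidean algorithm to find gcd.
We find integers such that 2*x0 + 4*y0 = 2

Step 3: Scale the particular solution.
Multiply by 6/2 = 3:
k = 3, l = 0

Step 4: Verify.
2*(3) + 4*(0) = 6 = 6 ✓

k = 3, l = 0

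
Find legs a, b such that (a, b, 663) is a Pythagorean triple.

We need a² + b² = 663² = 439569.
Trying: 63² + 660² = 3969 + 435600 = 439569 ✓

(63, 660, 663)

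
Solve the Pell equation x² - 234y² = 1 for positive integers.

We seek the smallest positive integers (x, y) with x² - 234y² = 1, i.e., x² = 234y² + 1.
Try successive y values:
y = 1: x² = 234·1² + 1 = 235, not a perfect square
y = 2: x² = 234·2² + 1 = 937, not a perfect square
y = 3: x² = 234·3² + 1 = 2107, not a perfect square
... continuing the search (or via continued fractions) ...
y = 340: x² = 234·340² + 1 = 27050401, x = 5201 ✓

Verify: 5201² - 234·340² = 27050401 - 27050400 = 1 ✓

x = 5201, y = 340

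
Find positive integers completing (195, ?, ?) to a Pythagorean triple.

We need the other leg and hypotenuse such that 195² + x² = c².
Take x = 400, c = 445: 195² + 400² = 38025 + 160000 = 198025 = 445² ✓
Triple: (195, 400, 445)

(195, 400, 445)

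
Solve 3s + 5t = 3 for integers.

Step 1: Check solvability.
gcd(3, 5) = 1
Since 1 divides 3, solutions exist.

Step 2: Apply extended Euclidean algorithm to find gcd.
We find integers such that 3*x0 + 5*y0 = 1

Step 3: Scale the particular solution.
Multiply by 3/1 = 3:
s = 6, t = -3

Step 4: Verify.
3*(6) + 5*(-3) = 3 = 3 ✓

s = 6, t = -3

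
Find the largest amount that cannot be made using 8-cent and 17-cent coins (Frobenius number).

For two coprime denominations a and b, the Frobenius number (largest value not representable as a non-negative combination) is ab - a - b.
Here gcd(8, 17) = 1, so they are coprime.
F(8, 17) = 8·17 - 8 - 17 = 136 - 25 = 111

111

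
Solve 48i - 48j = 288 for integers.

Step 1: Check solvability.
gcd(48, 48) = 48
Since 48 divides 288, solutions exist.

Step 2: Apply extended Euclidean algorithm to find gcd.
We find integers such that 48*x0 + 48*y0 = 48

Step 3: Scale the particular solution.
Multiply by 288/48 = 6:
i = 0, j = -6

Step 4: Verify.
48*(0) - 48*(-6) = 288 = 288 ✓

i = 0, j = -6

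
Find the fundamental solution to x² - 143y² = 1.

We seek the smallest positive integers (x, y) with x² - 143y² = 1, i.e., x² = 143y² + 1.
Try successive y values:
y = 1: x² = 143·1² + 1 = 144, x = 12 ✓

Verify: 12² - 143·1² = 144 - 143 = 1 ✓

x = 12, y = 1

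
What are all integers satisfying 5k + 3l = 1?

Step 1: Compute gcd(5, 3) = 1.
Since 1 divides 1, solutions exist.

Step 2: Find a particular solution using extended Euclidean algorithm.
We get k₀ = -1, l₀ = 2.
Check: 5*-1 + 3*2 = 1 = 1 ✓

Step 3: Write the general solution.
k = -1 + (3/1)t = -1 + 3t
l = 2 - (5/1)t = 2 - 5t
for any integer t.

k = -1 + 3t, l = 2 - 5t for integer t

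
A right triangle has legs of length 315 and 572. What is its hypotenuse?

c² = a² + b² = 315² + 572² = 99225 + 327184 = 426409
c = 653

653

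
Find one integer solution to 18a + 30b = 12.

Step 1: Check solvability.
gcd(18, 30) = 6
Since 6 divides 12, solutions exist.

Step 2: Apply extended Euclidean algorithm to find gcd.
We find integers such that 18*x0 + 30*y0 = 6

Step 3: Scale the particular solution.
Multiply by 12/6 = 2:
a = 4, b = -2

Step 4: Verify.
18*(4) + 30*(-2) = 12 = 12 ✓

a = 4, b = -2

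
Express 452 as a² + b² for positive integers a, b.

We need to find integers a, b > 0 such that a² + b² = 452.
Trying a = 14: b² = 452 - 14² = 452 - 196 = 256
b = 16
Check: 14² + 16² = 196 + 256 = 452 ✓

452 = 14² + 16²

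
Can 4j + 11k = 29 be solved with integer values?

Step 1: Compute gcd(4, 11).
gcd(4, 11) = 1

Step 2: Check divisibility.
Does 1 divide 29? 29 = 1 x 29, so yes.

By the theorem on linear Diophantine equations, 4j + 11k = 29 has integer solutions if and only if gcd(4, 11) divides 29. Since 1 | 29, solutions exist.

Yes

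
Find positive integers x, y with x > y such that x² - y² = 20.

Factor: x² - y² = (x+y)(x-y) = 20.
We need two factors of 20 with the same parity.
Use x+y = 10 and x-y = 2 (product 10·2 = 20).
Adding: 2x = 12, so x = 6.
Subtracting: 2y = 8, so y = 4.
Check: 6² - 4² = 36 - 16 = 20 ✓

x = 6, y = 4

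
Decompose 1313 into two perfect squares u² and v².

We need to find integers u, v > 0 such that u² + v² = 1313.
Trying u = 17: v² = 1313 - 17² = 1313 - 289 = 1024
v = 32
Check: 17² + 32² = 289 + 1024 = 1313 ✓

1313 = 17² + 32²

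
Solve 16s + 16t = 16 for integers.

Step 1: Check solvability.
gcd(16, 16) = 16
Since 16 divides 16, solutions exist.

Step 2: Apply extended Euclidean algorithm to find gcd.
We find integers such that 16*x0 + 16*y0 = 16

Step 3: Scale the particular solution.
Multiply by 16/16 = 1:
s = 0, t = 1

Step 4: Verify.
16*(0) + 16*(1) = 16 = 16 ✓

s = 0, t = 1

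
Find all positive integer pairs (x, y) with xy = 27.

The positive divisors of 27 are: 1, 3, 9, 27.
Each divisor d gives the pair (d, 27/d):
(1, 27), (3, 9), (9, 3), (27, 1)

(1, 27), (3, 9), (9, 3), (27, 1)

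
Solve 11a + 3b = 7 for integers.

Step 1: Check solvability.
gcd(11, 3) = 1
Since 1 divides 7, solutions exist.

Step 2: Apply extended Euclidean algorithm to find gcd.
We find integers such that 11*x0 + 3*y0 = 1

Step 3: Scale the particular solution.
Multiply by 7/1 = 7:
a = -7, b = 28

Step 4: Verify.
11*(-7) + 3*(28) = 7 = 7 ✓

a = -7, b = 28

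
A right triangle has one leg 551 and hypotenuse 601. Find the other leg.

b² = c² - a² = 361201 - 303601 = 57600
b = 240

240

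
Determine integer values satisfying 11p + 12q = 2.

Step 1: Check solvability.
gcd(11, 12) = 1
Since 1 divides 2, solutions exist.

Step 2: Apply extended Euclidean algorithm to find gcd.
We find integers such that 11*x0 + 12*y0 = 1

Step 3: Scale the particular solution.
Multiply by 2/1 = 2:
p = -2, q = 2

Step 4: Verify.
11*(-2) + 12*(2) = 2 = 2 ✓

p = -2, q = 2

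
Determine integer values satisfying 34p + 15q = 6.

Step 1: Check solvability.
gcd(34, 15) = 1
Since 1 divides 6, solutions exist.

Step 2: Apply extended Euclidean algorithm to find gcd.
We find integers such that 34*x0 + 15*y0 = 1

Step 3: Scale the particular solution.
Multiply by 6/1 = 6:
p = 24, q = -54

Step 4: Verify.
34*(24) + 15*(-54) = 6 = 6 ✓

p = 24, q = -54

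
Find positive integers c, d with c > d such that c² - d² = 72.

Factor: c² - d² = (c+d)(c-d) = 72.
We need two factors of 72 with the same parity.
Use c+d = 36 and c-d = 2 (product 36·2 = 72).
Adding: 2c = 38, so c = 19.
Subtracting: 2d = 34, so d = 17.
Check: 19² - 17² = 361 - 289 = 72 ✓

c = 19, d = 17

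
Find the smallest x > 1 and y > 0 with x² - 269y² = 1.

We seek the smallest positive integers (x, y) with x² - 269y² = 1, i.e., x² = 269y² + 1.
Try successive y values:
y = 1: x² = 269·1² + 1 = 270, not a perfect square
y = 2: x² = 269·2² + 1 = 1077, not a perfect square
y = 3: x² = 269·3² + 1 = 2422, not a perfect square
... continuing the search (or via continued fractions) ...
y = 820: x² = 269·820² + 1 = 180875601, x = 13449 ✓

Verify: 13449² - 269·820² = 180875601 - 180875600 = 1 ✓

x = 13449, y = 820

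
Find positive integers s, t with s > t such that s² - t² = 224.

Factor: s² - t² = (s+t)(s-t) = 224.
We need two factors of 224 with the same parity.
Use s+t = 112 and s-t = 2 (product 112·2 = 224).
Adding: 2s = 114, so s = 57.
Subtracting: 2t = 110, so t = 55.
Check: 57² - 55² = 3249 - 3025 = 224 ✓

s = 57, t = 55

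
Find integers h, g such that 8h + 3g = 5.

Step 1: Check solvability.
gcd(8, 3) = 1
Since 1 divides 5, solutions exist.

Step 2: Apply extended Euclidean algorithm to find gcd.
We find integers such that 8*x0 + 3*y0 = 1

Step 3: Scale the particular solution.
Multiply by 5/1 = 5:
h = -5, g = 15

Step 4: Verify.
8*(-5) + 3*(15) = 5 = 5 ✓

h = -5, g = 15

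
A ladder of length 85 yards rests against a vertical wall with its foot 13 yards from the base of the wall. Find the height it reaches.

The ladder, wall, and ground form a right triangle with hypotenuse 85 and one leg 13.
By the Pythagorean theorem: h² = 85² - 13² = 7225 - 169 = 7056
h = √7056 = 84 yards

84 yards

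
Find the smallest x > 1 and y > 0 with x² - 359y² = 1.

We seek the smallest positive integers (x, y) with x² - 359y² = 1, i.e., x² = 359y² + 1.
Try successive y values:
y = 1: x² = 359·1² + 1 = 360, not a perfect square
y = 2: x² = 359·2² + 1 = 1437, not a perfect square
y = 3: x² = 359·3² + 1 = 3232, not a perfect square
... continuing the search (or via continued fractions) ...
y = 19: x² = 359·19² + 1 = 129600, x = 360 ✓

Verify: 360² - 359·19² = 129600 - 129599 = 1 ✓

x = 360, y = 19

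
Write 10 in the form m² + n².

We need to find integers m, n > 0 such that m² + n² = 10.
Trying m = 1: n² = 10 - 1² = 10 - 1 = 9
n = 3
Check: 1² + 3² = 1 + 9 = 10 ✓

10 = 1² + 3²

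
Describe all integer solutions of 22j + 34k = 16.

Step 1: Compute gcd(22, 34) = 2.
Since 2 divides 16, solutions exist.

Step 2: Find a particular solution using extended Euclidean algorithm.
We get j₀ = -24, k₀ = 16.
Check: 22*-24 + 34*16 = 16 = 16 ✓

Step 3: Write the general solution.
j = -24 + (34/2)t = -24 + 17t
k = 16 - (22/2)t = 16 - 11t
for any integer t.

j = -24 + 17t, k = 16 - 11t for integer t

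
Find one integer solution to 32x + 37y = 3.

Step 1: Check solvability.
gcd(32, 37) = 1
Since 1 divides 3, solutions exist.

Step 2: Apply extended Euclidean algorithm to find gcd.
We find integers such that 32*x0 + 37*y0 = 1

Step 3: Scale the particular solution.
Multiply by 3/1 = 3:
x = -45, y = 39

Step 4: Verify.
32*(-45) + 37*(39) = 3 = 3 ✓

x = -45, y = 39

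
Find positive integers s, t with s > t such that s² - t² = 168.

Factor: s² - t² = (s+t)(s-t) = 168.
We need two factors of 168 with the same parity.
Use s+t = 84 and s-t = 2 (product 84·2 = 168).
Adding: 2s = 86, so s = 43.
Subtracting: 2t = 82, so t = 41.
Check: 43² - 41² = 1849 - 1681 = 168 ✓

s = 43, t = 41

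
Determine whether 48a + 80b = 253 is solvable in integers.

Step 1: Compute gcd(48, 80).
gcd(48, 80) = 16

Step 2: Check divisibility.
Does 16 divide 253? 253 = 16 x 15 + 13, so no.

By the theorem on linear Diophantine equations, 48a + 80b = 253 has integer solutions if and only if gcd(48, 80) divides 253. Since 16 does not divide 253, no solutions exist.

No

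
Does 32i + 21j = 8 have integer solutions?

Step 1: Compute gcd(32, 21).
gcd(32, 21) = 1

Step 2: Check divisibility.
Does 1 divide 8? 8 = 1 x 8, so yes.

By the theorem on linear Diophantine equations, 32i + 21j = 8 has integer solutions if and only if gcd(32, 21) divides 8. Since 1 | 8, solutions exist.

Yes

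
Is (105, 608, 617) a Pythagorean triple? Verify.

Compute a² + b² = 105² + 608² = 11025 + 369664 = 380689
Compute c² = 617² = 380689
Since 380689 = 380689, confirmed.

Yes, it is a Pythagorean triple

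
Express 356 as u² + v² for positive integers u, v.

We need to find integers u, v > 0 such that u² + v² = 356.
Trying u = 10: v² = 356 - 10² = 356 - 100 = 256
v = 16
Check: 10² + 16² = 100 + 256 = 356 ✓

356 = 10² + 16²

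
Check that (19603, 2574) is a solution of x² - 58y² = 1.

Compute x² = 19603² = 384277609
Compute 58y² = 58·2574² = 58·6625476 = 384277608
x² - 58y² = 384277609 - 384277608 = 1
Since this equals 1, (19603, 2574) is a solution.

Yes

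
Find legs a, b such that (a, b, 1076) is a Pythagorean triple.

We need a² + b² = 1076² = 1157776.
Trying: 276² + 1040² = 76176 + 1081600 = 1157776 ✓

(276, 1040, 1076)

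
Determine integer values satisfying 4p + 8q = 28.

Step 1: Check solvability.
gcd(4, 8) = 4
Since 4 divides 28, solutions exist.

Step 2: Apply extended Euclidean algorithm to find gcd.
We find integers such that 4*x0 + 8*y0 = 4

Step 3: Scale the particular solution.
Multiply by 28/4 = 7:
p = 7, q = 0

Step 4: Verify.
4*(7) + 8*(0) = 28 = 28 ✓

p = 7, q = 0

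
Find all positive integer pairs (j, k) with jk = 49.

The positive divisors of 49 are: 1, 7, 49.
Each divisor d gives the pair (d, 49/d):
(1, 49), (7, 7), (49, 1)

(1, 49), (7, 7), (49, 1)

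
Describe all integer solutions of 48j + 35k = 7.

Step 1: Compute gcd(48, 35) = 1.
Since 1 divides 7, solutions exist.

Step 2: Find a particular solution using extended Euclidean algorithm.
We get j₀ = -56, k₀ = 77.
Check: 48*-56 + 35*77 = 7 = 7 ✓

Step 3: Write the general solution.
j = -56 + (35/1)t = -56 + 35t
k = 77 - (48/1)t = 77 - 48t
for any integer t.

j = -56 + 35t, k = 77 - 48t for integer t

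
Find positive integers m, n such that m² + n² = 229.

Search for m with 229 - m² a perfect square.
m = 2: 229 - 2² = 229 - 4 = 225 = 15² ✓
So m = 2, n = 15.

m = 2, n = 15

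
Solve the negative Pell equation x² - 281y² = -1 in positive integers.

We need x² = 281y² - 1. Try successive y:
y = 1: x² = 281·1² - 1 = 280, not a perfect square
y = 2: x² = 281·2² - 1 = 1123, not a perfect square
y = 3: x² = 281·3² - 1 = 2528, not a perfect square
...
y = 63445: x² = 281·63445² - 1 = 1131100315024 = 1063532² ✓
Check: 1063532² - 281·63445² = 1131100315024 - 1131100315025 = -1 ✓

x = 1063532, y = 63445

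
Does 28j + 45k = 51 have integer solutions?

Step 1: Compute gcd(28, 45).
gcd(28, 45) = 1

Step 2: Check divisibility.
Does 1 divide 51? 51 = 1 x 51, so yes.

By the theorem on linear Diophantine equations, 28j + 45k = 51 has integer solutions if and only if gcd(28, 45) divides 51. Since 1 | 51, solutions exist.

Yes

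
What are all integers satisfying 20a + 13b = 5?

Step 1: Compute gcd(20, 13) = 1.
Since 1 divides 5, solutions exist.

Step 2: Find a particular solution using extended Euclidean algorithm.
We get a₀ = 10, b₀ = -15.
Check: 20*10 + 13*-15 = 5 = 5 ✓

Step 3: Write the general solution.
a = 10 + (13/1)t = 10 + 13t
b = -15 - (20/1)t = -15 - 20t
for any integer t.

a = 10 + 13t, b = -15 - 20t for integer t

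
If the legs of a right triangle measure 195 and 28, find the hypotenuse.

c² = a² + b² = 195² + 28² = 38025 + 784 = 38809
c = 197

197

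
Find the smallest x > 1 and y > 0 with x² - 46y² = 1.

We seek the smallest positive integers (x, y) with x² - 46y² = 1, i.e., x² = 46y² + 1.
Try successive y values:
y = 1: x² = 46·1² + 1 = 47, not a perfect square
y = 2: x² = 46·2² + 1 = 185, not a perfect square
y = 3: x² = 46·3² + 1 = 415, not a perfect square
... continuing the search (or via continued fractions) ...
y = 3588: x² = 46·3588² + 1 = 592192225, x = 24335 ✓

Verify: 24335² - 46·3588² = 592192225 - 592192224 = 1 ✓

x = 24335, y = 3588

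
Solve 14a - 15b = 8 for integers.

Step 1: Check solvability.
gcd(14, 15) = 1
Since 1 divides 8, solutions exist.

Step 2: Apply extended Euclidean algorithm to find gcd.
We find integers such that 14*x0 + 15*y0 = 1

Step 3: Scale the particular solution.
Multiply by 8/1 = 8:
a = -8, b = -8

Step 4: Verify.
14*(-8) - 15*(-8) = 8 = 8 ✓

a = -8, b = -8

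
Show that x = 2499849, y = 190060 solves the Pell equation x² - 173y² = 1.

Compute x² = 2499849² = 6249245022801
Compute 173y² = 173·190060² = 173·36122803600 = 6249245022800
x² - 173y² = 6249245022801 - 6249245022800 = 1
Since this equals 1, (2499849, 190060) is a solution.

Yes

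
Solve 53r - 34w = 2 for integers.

Step 1: Check solvability.
gcd(53, 34) = 1
Since 1 divides 2, solutions exist.

Step 2: Apply extended Euclidean algorithm to find gcd.
We find integers such that 53*x0 + 34*y0 = 1

Step 3: Scale the particular solution.
Multiply by 2/1 = 2:
r = 18, w = 28

Step 4: Verify.
53*(18) - 34*(28) = 2 = 2 ✓

r = 18, w = 28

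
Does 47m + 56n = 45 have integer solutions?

Step 1: Compute gcd(47, 56).
gcd(47, 56) = 1

Step 2: Check divisibility.
Does 1 divide 45? 45 = 1 x 45, so yes.

By the theorem on linear Diophantine equations, 47m + 56n = 45 has integer solutions if and only if gcd(47, 56) divides 45. Since 1 | 45, solutions exist.

Yes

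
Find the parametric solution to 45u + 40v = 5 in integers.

Step 1: Compute gcd(45, 40) = 5.
Since 5 divides 5, solutions exist.

Step 2: Find a particular solution using extended Euclidean algorithm.
We get u₀ = 1, v₀ = -1.
Check: 45*1 + 40*-1 = 5 = 5 ✓

Step 3: Write the general solution.
u = 1 + (40/5)t = 1 + 8t
v = -1 - (45/5)t = -1 - 9t
for any integer t.

u = 1 + 8t, v = -1 - 9t for integer t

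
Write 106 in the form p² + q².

We need to find integers p, q > 0 such that p² + q² = 106.
Trying p = 5: q² = 106 - 5² = 106 - 25 = 81
q = 9
Check: 5² + 9² = 25 + 81 = 106 ✓

106 = 5² + 9²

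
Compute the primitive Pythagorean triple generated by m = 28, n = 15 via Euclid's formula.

a = m² - n² = 784 - 225 = 559
b = 2mn = 2·28·15 = 840
c = m² + n² = 784 + 225 = 1009
Verify: 559² + 840² = 312481 + 705600 = 1018081 = 1009² ✓

(559, 840, 1009)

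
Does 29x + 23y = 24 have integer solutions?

Step 1: Compute gcd(29, 23).
gcd(29, 23) = 1

Step 2: Check divisibility.
Does 1 divide 24? 24 = 1 x 24, so yes.

By the theorem on linear Diophantine equations, 29x + 23y = 24 has integer solutions if and only if gcd(29, 23) divides 24. Since 1 | 24, solutions exist.

Yes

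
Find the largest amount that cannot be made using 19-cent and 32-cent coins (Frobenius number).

For two coprime denominations a and b, the Frobenius number (largest value not representable as a non-negative combination) is ab - a - b.
Here gcd(19, 32) = 1, so they are coprime.
F(19, 32) = 19·32 - 19 - 32 = 608 - 51 = 557

557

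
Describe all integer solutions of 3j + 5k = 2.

Step 1: Compute gcd(3, 5) = 1.
Since 1 divides 2, solutions exist.

Step 2: Find a particular solution using extended Euclidean algorithm.
We get j₀ = 4, k₀ = -2.
Check: 3*4 + 5*-2 = 2 = 2 ✓

Step 3: Write the general solution.
j = 4 + (5/1)t = 4 + 5t
k = -2 - (3/1)t = -2 - 3t
for any integer t.

j = 4 + 5t, k = -2 - 3t for integer t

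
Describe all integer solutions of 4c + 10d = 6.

Step 1: Compute gcd(4, 10) = 2.
Since 2 divides 6, solutions exist.

Step 2: Find a particular solution using extended Euclidean algorithm.
We get c₀ = -6, d₀ = 3.
Check: 4*-6 + 10*3 = 6 = 6 ✓

Step 3: Write the general solution.
c = -6 + (10/2)t = -6 + 5t
d = 3 - (4/2)t = 3 - 2t
for any integer t.

c = -6 + 5t, d = 3 - 2t for integer t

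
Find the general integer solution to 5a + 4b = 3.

Step 1: Compute gcd(5, 4) = 1.
Since 1 divides 3, solutions exist.

Step 2: Find a particular solution using extended Euclidean algorithm.
We get a₀ = 3, b₀ = -3.
Check: 5*3 + 4*-3 = 3 = 3 ✓

Step 3: Write the general solution.
a = 3 + (4/1)t = 3 + 4t
b = -3 - (5/1)t = -3 - 5t
for any integer t.

a = 3 + 4t, b = -3 - 5t for integer t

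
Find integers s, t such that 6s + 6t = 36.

Step 1: Check solvability.
gcd(6, 6) = 6
Since 6 divides 36, solutions exist.

Step 2: Apply extended Euclidean algorithm to find gcd.
We find integers such that 6*x0 + 6*y0 = 6

Step 3: Scale the particular solution.
Multiply by 36/6 = 6:
s = 0, t = 6

Step 4: Verify.
6*(0) + 6*(6) = 36 = 36 ✓

s = 0, t = 6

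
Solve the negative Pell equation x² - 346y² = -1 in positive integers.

We need x² = 346y² - 1. Try successive y:
y = 1: x² = 346·1² - 1 = 345, not a perfect square
y = 2: x² = 346·2² - 1 = 1383, not a perfect square
y = 3: x² = 346·3² - 1 = 3113, not a perfect square
...
y = 5: x² = 346·5² - 1 = 8649 = 93² ✓
Check: 93² - 346·5² = 8649 - 8650 = -1 ✓

x = 93, y = 5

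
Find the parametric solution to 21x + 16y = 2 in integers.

Step 1: Compute gcd(21, 16) = 1.
Since 1 divides 2, solutions exist.

Step 2: Find a particular solution using extended Euclidean algorithm.
We get x₀ = -6, y₀ = 8.
Check: 21*-6 + 16*8 = 2 = 2 ✓

Step 3: Write the general solution.
x = -6 + (16/1)t = -6 + 16t
y = 8 - (21/1)t = 8 - 21t
for any integer t.

x = -6 + 16t, y = 8 - 21t for integer t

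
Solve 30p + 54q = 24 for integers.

Step 1: Check solvability.
gcd(30, 54) = 6
Since 6 divides 24, solutions exist.

Step 2: Apply extended Euclidean algorithm to find gcd.
We find integers such that 30*x0 + 54*y0 = 6

Step 3: Scale the particular solution.
Multiply by 24/6 = 4:
p = 8, q = -4

Step 4: Verify.
30*(8) + 54*(-4) = 24 = 24 ✓

p = 8, q = -4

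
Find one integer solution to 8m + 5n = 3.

Step 1: Check solvability.
gcd(8, 5) = 1
Since 1 divides 3, solutions exist.

Step 2: Apply extended Euclidean algorithm to find gcd.
We find integers such that 8*x0 + 5*y0 = 1

Step 3: Scale the particular solution.
Multiply by 3/1 = 3:
m = 6, n = -9

Step 4: Verify.
8*(6) + 5*(-9) = 3 = 3 ✓

m = 6, n = -9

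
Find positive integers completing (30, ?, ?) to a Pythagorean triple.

We need the other leg and hypotenuse such that 30² + x² = c².
Take x = 72, c = 78: 30² + 72² = 900 + 5184 = 6084 = 78² ✓
Triple: (30, 72, 78)

(30, 72, 78)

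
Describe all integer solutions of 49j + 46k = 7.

Step 1: Compute gcd(49, 46) = 1.
Since 1 divides 7, solutions exist.

Step 2: Find a particular solution using extended Euclidean algorithm.
We get j₀ = -105, k₀ = 112.
Check: 49*-105 + 46*112 = 7 = 7 ✓

Step 3: Write the general solution.
j = -105 + (46/1)t = -105 + 46t
k = 112 - (49/1)t = 112 - 49t
for any integer t.

j = -105 + 46t, k = 112 - 49t for integer t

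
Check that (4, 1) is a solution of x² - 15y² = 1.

Compute x² = 4² = 16
Compute 15y² = 15·1² = 15·1 = 15
x² - 15y² = 16 - 15 = 1
Since this equals 1, (4, 1) is a solution.

Yes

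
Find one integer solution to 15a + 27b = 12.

Step 1: Check solvability.
gcd(15, 27) = 3
Since 3 divides 12, solutions exist.

Step 2: Apply extended Euclidean algorithm to find gcd.
We find integers such that 15*x0 + 27*y0 = 3

Step 3: Scale the particular solution.
Multiply by 12/3 = 4:
a = 8, b = -4

Step 4: Verify.
15*(8) + 27*(-4) = 12 = 12 ✓

a = 8, b = -4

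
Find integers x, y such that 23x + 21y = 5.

Step 1: Check solvability.
gcd(23, 21) = 1
Since 1 divides 5, solutions exist.

Step 2: Apply extended Euclidean algorithm to find gcd.
We find integers such that 23*x0 + 21*y0 = 1

Step 3: Scale the particular solution.
Multiply by 5/1 = 5:
x = -50, y = 55

Step 4: Verify.
23*(-50) + 21*(55) = 5 = 5 ✓

x = -50, y = 55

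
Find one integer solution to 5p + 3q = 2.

Step 1: Check solvability.
gcd(5, 3) = 1
Since 1 divides 2, solutions exist.

Step 2: Apply extended Euclidean algorithm to find gcd.
We find integers such that 5*x0 + 3*y0 = 1

Step 3: Scale the particular solution.
Multiply by 2/1 = 2:
p = -2, q = 4

Step 4: Verify.
5*(-2) + 3*(4) = 2 = 2 ✓

p = -2, q = 4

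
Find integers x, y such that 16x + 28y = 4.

Step 1: Check solvability.
gcd(16, 28) = 4
Since 4 divides 4, solutions exist.

Step 2: Apply extended Euclidean algorithm to find gcd.
We find integers such that 16*x0 + 28*y0 = 4

Step 3: Scale the particular solution.
Multiply by 4/4 = 1:
x = 2, y = -1

Step 4: Verify.
16*(2) + 28*(-1) = 4 = 4 ✓

x = 2, y = -1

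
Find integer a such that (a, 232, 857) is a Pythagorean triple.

a² = c² - b² = 857² - 232² = 734449 - 53824 = 680625
a = sqrt(680625) = 825

825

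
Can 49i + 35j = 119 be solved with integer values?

Step 1: Compute gcd(49, 35).
gcd(49, 35) = 7

Step 2: Check divisibility.
Does 7 divide 119? 119 = 7 x 17, so yes.

By the theorem on linear Diophantine equations, 49i + 35j = 119 has integer solutions if and only if gcd(49, 35) divides 119. Since 7 | 119, solutions exist.

Yes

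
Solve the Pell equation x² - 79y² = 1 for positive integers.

We seek the smallest positive integers (x, y) with x² - 79y² = 1, i.e., x² = 79y² + 1.
Try successive y values:
y = 1: x² = 79·1² + 1 = 80, not a perfect square
y = 2: x² = 79·2² + 1 = 317, not a perfect square
y = 3: x² = 79·3² + 1 = 712, not a perfect square
... continuing the search (or via continued fractions) ...
y = 9: x² = 79·9² + 1 = 6400, x = 80 ✓

Verify: 80² - 79·9² = 6400 - 6399 = 1 ✓

x = 80, y = 9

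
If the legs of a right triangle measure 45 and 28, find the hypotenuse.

c² = a² + b² = 45² + 28² = 2025 + 784 = 2809
c = 53

53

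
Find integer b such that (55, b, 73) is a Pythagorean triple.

b² = c² - a² = 73² - 55² = 5329 - 3025 = 2304
b = sqrt(2304) = 48

48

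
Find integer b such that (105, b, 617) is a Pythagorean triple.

b² = c² - a² = 617² - 105² = 380689 - 11025 = 369664
b = sqrt(369664) = 608

608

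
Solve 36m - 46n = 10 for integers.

Step 1: Check solvability.
gcd(36, 46) = 2
Since 2 divides 10, solutions exist.

Step 2: Apply extended Euclidean algorithm to find gcd.
We find integers such that 36*x0 + 46*y0 = 2

Step 3: Scale the particular solution.
Multiply by 10/2 = 5:
m = 45, n = 35

Step 4: Verify.
36*(45) - 46*(35) = 10 = 10 ✓

m = 45, n = 35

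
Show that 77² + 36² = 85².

Compute a² + b²:
77² + 36² = 5929 + 1296 = 7225
Compute c²:
85² = 7225
Since 7225 = 7225, it is a Pythagorean triple.

Yes, it is a Pythagorean triple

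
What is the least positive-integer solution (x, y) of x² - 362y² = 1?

We seek the smallest positive integers (x, y) with x² - 362y² = 1, i.e., x² = 362y² + 1.
Try successive y values:
y = 1: x² = 362·1² + 1 = 363, not a perfect square
y = 2: x² = 362·2² + 1 = 1449, not a perfect square
y = 3: x² = 362·3² + 1 = 3259, not a perfect square
... continuing the search (or via continued fractions) ...
y = 38: x² = 362·38² + 1 = 522729, x = 723 ✓

Verify: 723² - 362·38² = 522729 - 522728 = 1 ✓

x = 723, y = 38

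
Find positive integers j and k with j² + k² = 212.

We need to find integers j, k > 0 such that j² + k² = 212.
Trying j = 4: k² = 212 - 4² = 212 - 16 = 196
k = 14
Check: 4² + 14² = 16 + 196 = 212 ✓

212 = 4² + 14²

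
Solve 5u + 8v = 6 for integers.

Step 1: Check solvability.
gcd(5, 8) = 1
Since 1 divides 6, solutions exist.

Step 2: Apply extended Euclidean algorithm to find gcd.
We find integers such that 5*x0 + 8*y0 = 1

Step 3: Scale the particular solution.
Multiply by 6/1 = 6:
u = -18, v = 12

Step 4: Verify.
5*(-18) + 8*(12) = 6 = 6 ✓

u = -18, v = 12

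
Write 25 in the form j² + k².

We need to find integers j, k > 0 such that j² + k² = 25.
Trying j = 3: k² = 25 - 3² = 25 - 9 = 16
k = 4
Check: 3² + 4² = 9 + 16 = 25 ✓

25 = 3² + 4²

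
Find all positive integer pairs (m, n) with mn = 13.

The positive divisors of 13 are: 1, 13.
Each divisor d gives the pair (d, 13/d):
(1, 13), (13, 1)

(1, 13), (13, 1)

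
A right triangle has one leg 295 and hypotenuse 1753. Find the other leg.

b² = c² - a² = 3073009 - 87025 = 2985984
b = 1728

1728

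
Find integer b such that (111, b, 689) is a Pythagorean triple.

b² = c² - a² = 689² - 111² = 474721 - 12321 = 462400
b = sqrt(462400) = 680

680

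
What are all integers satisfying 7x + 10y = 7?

Step 1: Compute gcd(7, 10) = 1.
Since 1 divides 7, solutions exist.

Step 2: Find a particular solution using extended Euclidean algorithm.
We get x₀ = 21, y₀ = -14.
Check: 7*21 + 10*-14 = 7 = 7 ✓

Step 3: Write the general solution.
x = 21 + (10/1)t = 21 + 10t
y = -14 - (7/1)t = -14 - 7t
for any integer t.

x = 21 + 10t, y = -14 - 7t for integer t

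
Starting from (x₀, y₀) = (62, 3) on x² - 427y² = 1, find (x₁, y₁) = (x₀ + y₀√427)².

Solutions to x² - Dy² = 1 are generated by powers of (x₀ + y₀√D).
The next solution satisfies x₁ + y₁√427 = (x₀ + y₀√427)², giving:
x₁ = x₀² + 427y₀² = 62² + 427·3² = 3844 + 3843 = 7687
y₁ = 2x₀y₀ = 2·62·3 = 372

Verify: 7687² - 427·372² = 59089969 - 59089968 = 1 ✓

x = 7687, y = 372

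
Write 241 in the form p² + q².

We need to find integers p, q > 0 such that p² + q² = 241.
Trying p = 4: q² = 241 - 4² = 241 - 16 = 225
q = 15
Check: 4² + 15² = 16 + 225 = 241 ✓

241 = 4² + 15²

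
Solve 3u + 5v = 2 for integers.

Step 1: Check solvability.
gcd(3, 5) = 1
Since 1 divides 2, solutions exist.

Step 2: Apply extended Euclidean algorithm to find gcd.
We find integers such that 3*x0 + 5*y0 = 1

Step 3: Scale the particular solution.
Multiply by 2/1 = 2:
u = 4, v = -2

Step 4: Verify.
3*(4) + 5*(-2) = 2 = 2 ✓

u = 4, v = -2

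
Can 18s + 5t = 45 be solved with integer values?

Step 1: Compute gcd(18, 5).
gcd(18, 5) = 1

Step 2: Check divisibility.
Does 1 divide 45? 45 = 1 x 45, so yes.

By the theorem on linear Diophantine equations, 18s + 5t = 45 has integer solutions if and only if gcd(18, 5) divides 45. Since 1 | 45, solutions exist.

Yes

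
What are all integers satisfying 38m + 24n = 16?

Step 1: Compute gcd(38, 24) = 2.
Since 2 divides 16, solutions exist.

Step 2: Find a particular solution using extended Euclidean algorithm.
We get m₀ = -40, n₀ = 64.
Check: 38*-40 + 24*64 = 16 = 16 ✓

Step 3: Write the general solution.
m = -40 + (24/2)t = -40 + 12t
n = 64 - (38/2)t = 64 - 19t
for any integer t.

m = -40 + 12t, n = 64 - 19t for integer t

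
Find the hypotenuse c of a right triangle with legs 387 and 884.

c² = a² + b² = 387² + 884² = 149769 + 781456 = 931225
c = sqrt(931225) = 965

965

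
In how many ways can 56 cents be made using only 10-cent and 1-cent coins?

We need non-negative integers (x, y) with 10x + 1y = 56.
For each x from 0 to 5, check if (56 - 10x) is a non-negative multiple of 1.
Solutions (x, y): (0,56), (1,46), (2,36), (3,26), ...
Count: 6

6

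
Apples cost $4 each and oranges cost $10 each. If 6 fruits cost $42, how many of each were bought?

Let a = apples, o = oranges.
a + o = 6
4a + 10o = 42
Substitute o = 6 - a:
4a + 10(6 - a) = 42
(4 - 10)a = 42 - 60
-6a = -18
a = 3, o = 6 - 3 = 3

Apples: 3, Oranges: 3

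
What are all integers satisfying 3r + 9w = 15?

Step 1: Compute gcd(3, 9) = 3.
Since 3 divides 15, solutions exist.

Step 2: Find a particular solution using extended Euclidean algorithm.
We get r₀ = 5, w₀ = 0.
Check: 3*5 + 9*0 = 15 = 15 ✓

Step 3: Write the general solution.
r = 5 + (9/3)t = 5 + 3t
w = 0 - (3/3)t = 0 - 1t
for any integer t.

r = 5 + 3t, w = 0 - 1t for integer t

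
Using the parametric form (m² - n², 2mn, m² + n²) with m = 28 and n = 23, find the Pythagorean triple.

a = m² - n² = 784 - 529 = 255
b = 2mn = 2·28·23 = 1288
c = m² + n² = 784 + 529 = 1313
Verify: 255² + 1288² = 65025 + 1658944 = 1723969 = 1313² ✓

(255, 1288, 1313)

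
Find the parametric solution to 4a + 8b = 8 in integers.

Step 1: Compute gcd(4, 8) = 4.
Since 4 divides 8, solutions exist.

Step 2: Find a particular solution using extended Euclidean algorithm.
We get a₀ = 2, b₀ = 0.
Check: 4*2 + 8*0 = 8 = 8 ✓

Step 3: Write the general solution.
a = 2 + (8/4)t = 2 + 2t
b = 0 - (4/4)t = 0 - 1t
for any integer t.

a = 2 + 2t, b = 0 - 1t for integer t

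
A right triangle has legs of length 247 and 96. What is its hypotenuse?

c² = a² + b² = 247² + 96² = 61009 + 9216 = 70225
c = 265

265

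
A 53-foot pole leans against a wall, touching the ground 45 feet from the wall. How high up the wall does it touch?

The ladder, wall, and ground form a right triangle with hypotenuse 53 and one leg 45.
By the Pythagorean theorem: h² = 53² - 45² = 2809 - 2025 = 784
h = √784 = 28 feet

28 feet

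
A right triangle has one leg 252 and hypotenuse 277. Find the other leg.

a² = c² - b² = 76729 - 63504 = 13225
a = 115

115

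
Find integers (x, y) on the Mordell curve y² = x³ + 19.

Try small integer x values and check whether x³ + 19 is a perfect square.
x = 5: x³ + 19 = 5³ + 19 = 125 + 19 = 144
Is 144 a perfect square? 12² = 144 ✓
So (x, y) = (5, -12) is a solution.

x = 5, y = -12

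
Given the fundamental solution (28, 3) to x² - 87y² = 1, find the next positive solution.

Solutions to x² - Dy² = 1 are generated by powers of (x₀ + y₀√D).
The next solution satisfies x₁ + y₁√87 = (x₀ + y₀√87)², giving:
x₁ = x₀² + 87y₀² = 28² + 87·3² = 784 + 783 = 1567
y₁ = 2x₀y₀ = 2·28·3 = 168

Verify: 1567² - 87·168² = 2455489 - 2455488 = 1 ✓

x = 1567, y = 168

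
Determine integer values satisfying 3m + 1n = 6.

Step 1: Check solvability.
gcd(3, 1) = 1
Since 1 divides 6, solutions exist.

Step 2: Apply extended Euclidean algorithm to find gcd.
We find integers such that 3*x0 + 1*y0 = 1

Step 3: Scale the particular solution.
Multiply by 6/1 = 6:
m = 0, n = 6

Step 4: Verify.
3*(0) + 1*(6) = 6 = 6 ✓

m = 0, n = 6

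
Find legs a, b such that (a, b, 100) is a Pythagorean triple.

We need a² + b² = 100² = 10000.
Trying: 28² + 96² = 784 + 9216 = 10000 ✓

(28, 96, 100)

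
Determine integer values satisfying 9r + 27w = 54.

Step 1: Check solvability.
gcd(9, 27) = 9
Since 9 divides 54, solutions exist.

Step 2: Apply extended Euclidean algorithm to find gcd.
We find integers such that 9*x0 + 27*y0 = 9

Step 3: Scale the particular solution.
Multiply by 54/9 = 6:
r = 6, w = 0

Step 4: Verify.
9*(6) + 27*(0) = 54 = 54 ✓

r = 6, w = 0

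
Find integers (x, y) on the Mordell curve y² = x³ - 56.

Try small integer x values and check whether x³ - 56 is a perfect square.
x = 18: x³ - 56 = 18³ - 56 = 5832 - 56 = 5776
Is 5776 a perfect square? 76² = 5776 ✓
So (x, y) = (18, 76) is a solution.

x = 18, y = 76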